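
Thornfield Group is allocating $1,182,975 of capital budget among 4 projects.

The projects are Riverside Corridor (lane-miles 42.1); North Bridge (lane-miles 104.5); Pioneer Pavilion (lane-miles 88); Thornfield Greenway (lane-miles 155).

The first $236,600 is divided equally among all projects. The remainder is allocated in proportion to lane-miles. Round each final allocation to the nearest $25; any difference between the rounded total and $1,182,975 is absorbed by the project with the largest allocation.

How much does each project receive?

First tranche $236,600 split equally: $59,150 each.
Remainder $946,375 by lane-miles (total 389.6): Riverside Corridor 102,264.85 → $102,275; North Bridge 253,840.32 → $253,850; Pioneer Pavilion 213,760.27 → $213,750; Thornfield Greenway 376,509.56 → $376,500.
Totals: Riverside Corridor $59,150 + $102,275 = $161,425; North Bridge $59,150 + $253,850 = $313,000; Pioneer Pavilion $59,150 + $213,750 = $272,900; Thornfield Greenway $59,150 + $376,500 = $435,650.

Riverside Corridor: $161,425 · North Bridge: $313,000 · Pioneer Pavilion: $272,900 · Thornfield Greenway: $435,650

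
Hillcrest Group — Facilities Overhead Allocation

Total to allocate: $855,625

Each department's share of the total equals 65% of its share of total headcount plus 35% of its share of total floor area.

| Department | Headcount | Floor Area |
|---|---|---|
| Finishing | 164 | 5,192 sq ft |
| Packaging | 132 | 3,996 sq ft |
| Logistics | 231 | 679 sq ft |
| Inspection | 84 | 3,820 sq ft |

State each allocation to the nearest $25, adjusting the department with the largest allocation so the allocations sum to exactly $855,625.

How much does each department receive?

Finishing: $262,875 · Packaging: $207,575 · Logistics: $225,125 · Inspection: $160,050

Headcount total 611; floor area total 13,687.
Composite weights (65% headcount + 35% floor area): Finishing 0.3072; Packaging 0.2426; Logistics 0.2631; Inspection 0.1870.
Pro-rata amounts: Finishing 262,879.15; Packaging 207,583.26; Logistics 225,121.67; Inspection 160,040.92.
Rounded to nearest $25: Finishing $262,875; Packaging $207,575; Logistics $225,125; Inspection $160,050. Sum = $855,625.
Rounded total matches; no reconciliation needed.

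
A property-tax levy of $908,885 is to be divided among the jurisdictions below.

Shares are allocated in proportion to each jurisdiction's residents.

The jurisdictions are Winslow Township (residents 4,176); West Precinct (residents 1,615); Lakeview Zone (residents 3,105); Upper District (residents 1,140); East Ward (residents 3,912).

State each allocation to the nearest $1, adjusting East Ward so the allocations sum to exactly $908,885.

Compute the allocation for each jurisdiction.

Sum of residents: 13,948.
Pro-rata amounts: Winslow Township 4,176/13,948 × $908,885 = 272,118.14; West Precinct 1,615/13,948 × $908,885 = 105,237.26; Lakeview Zone 3,105/13,948 × $908,885 = 202,329.22; Upper District 1,140/13,948 × $908,885 = 74,285.12; East Ward 3,912/13,948 × $908,885 = 254,915.27.
Rounded to nearest $1: Winslow Township $272,118; West Precinct $105,237; Lakeview Zone $202,329; Upper District $74,285; East Ward $254,915. Sum = $908,884.
Difference $908,885 − $908,884 = +$1 applied to East Ward: East Ward becomes $254,916.

Winslow Township: $272,118 | West Precinct: $105,237 | Lakeview Zone: $202,329 | Upper District: $74,285 | East Ward: $254,916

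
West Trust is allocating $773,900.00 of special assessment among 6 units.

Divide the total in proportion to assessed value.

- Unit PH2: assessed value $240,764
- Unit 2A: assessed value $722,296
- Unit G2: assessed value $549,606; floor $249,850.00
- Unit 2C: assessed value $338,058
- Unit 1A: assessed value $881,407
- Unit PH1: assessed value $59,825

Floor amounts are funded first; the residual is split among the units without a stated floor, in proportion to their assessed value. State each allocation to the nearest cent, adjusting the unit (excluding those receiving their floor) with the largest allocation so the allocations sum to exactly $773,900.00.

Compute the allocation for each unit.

Fund the minimums — Unit G2 $249,850.00. Balance $524,050.00.
Balance split over remaining assessed value 2,242,350: Unit PH2 56,267.9217 → $56,267.92; Unit 2A 168,804.6999 → $168,804.70; Unit 2C 79,006.0851 → $79,006.09; Unit 1A 205,989.8492 → $205,989.85; Unit PH1 13,981.4441 → $13,981.44.

Unit PH2: $56,267.92 | Unit 2A: $168,804.70 | Unit G2: $249,850.00 | Unit 2C: $79,006.09 | Unit 1A: $205,989.85 | Unit PH1: $13,981.44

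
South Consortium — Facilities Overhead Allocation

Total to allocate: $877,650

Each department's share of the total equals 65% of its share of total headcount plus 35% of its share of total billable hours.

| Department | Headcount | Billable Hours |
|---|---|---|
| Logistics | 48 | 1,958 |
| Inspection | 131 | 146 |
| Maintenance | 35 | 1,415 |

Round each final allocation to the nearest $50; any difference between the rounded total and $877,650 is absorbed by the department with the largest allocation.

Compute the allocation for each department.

Logistics: $298,850; Inspection: $362,000; Maintenance: $216,800

Totals — headcount 214, billable hours 3,519.
Composite weights (65% headcount + 35% billable hours): Logistics 0.3405; Inspection 0.4124; Maintenance 0.2470.
Pro-rata amounts: Logistics 298,872.49; Inspection 361,958.98; Maintenance 216,818.53.
At nearest $50: Logistics $298,850; Inspection $361,950; Maintenance $216,800. Sum = $877,600.
Difference $877,650 − $877,600 = +$50 applied to largest allocation (Inspection): Inspection becomes $362,000.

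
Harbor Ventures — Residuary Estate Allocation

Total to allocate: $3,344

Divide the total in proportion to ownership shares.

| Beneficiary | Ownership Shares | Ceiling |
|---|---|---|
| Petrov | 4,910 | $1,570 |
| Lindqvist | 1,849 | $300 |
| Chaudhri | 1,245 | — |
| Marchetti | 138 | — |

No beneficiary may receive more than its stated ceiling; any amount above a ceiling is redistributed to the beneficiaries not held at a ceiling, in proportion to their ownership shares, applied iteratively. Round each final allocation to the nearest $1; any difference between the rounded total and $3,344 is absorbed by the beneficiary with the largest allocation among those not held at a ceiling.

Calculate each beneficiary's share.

Sum of ownership shares: 8,142.
Pro-rata shares before constraints: Petrov 2,016.59; Lindqvist 759.40; Chaudhri 511.33; Marchetti 56.68.
Capped: Petrov ($1,570), Lindqvist ($300); residual $1,474 reallocated over remaining ownership shares 1,383.
Shares after redistribution: Chaudhri 1,326.92 → $1,327; Marchetti 147.08 → $147.

Petrov: $1,570 · Lindqvist: $300 · Chaudhri: $1,327 · Marchetti: $147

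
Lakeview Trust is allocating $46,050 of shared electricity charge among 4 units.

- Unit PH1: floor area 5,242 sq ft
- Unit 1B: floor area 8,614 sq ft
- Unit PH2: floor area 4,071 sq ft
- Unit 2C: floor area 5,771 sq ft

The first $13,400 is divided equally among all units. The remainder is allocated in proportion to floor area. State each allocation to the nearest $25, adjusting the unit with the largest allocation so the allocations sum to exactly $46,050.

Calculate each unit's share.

$13,400 shared equally gives $3,350 per unit.
Remainder $32,650 by floor area (total 23,698): Unit PH1 7,222.18 → $7,225; Unit 1B 11,867.97 → $11,875; Unit PH2 5,608.83 → $5,600; Unit 2C 7,951.01 → $7,950.
Totals: Unit PH1 $3,350 + $7,225 = $10,575; Unit 1B $3,350 + $11,875 = $15,225; Unit PH2 $3,350 + $5,600 = $8,950; Unit 2C $3,350 + $7,950 = $11,300.

Unit PH1: $10,575 | Unit 1B: $15,225 | Unit PH2: $8,950 | Unit 2C: $11,300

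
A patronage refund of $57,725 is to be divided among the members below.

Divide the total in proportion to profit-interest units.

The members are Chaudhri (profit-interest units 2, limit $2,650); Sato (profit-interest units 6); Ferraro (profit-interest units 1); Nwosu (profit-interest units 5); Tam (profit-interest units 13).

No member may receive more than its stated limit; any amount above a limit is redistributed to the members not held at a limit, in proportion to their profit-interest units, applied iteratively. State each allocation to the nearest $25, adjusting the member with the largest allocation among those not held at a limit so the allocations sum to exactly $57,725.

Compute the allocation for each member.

Sum of profit-interest units: 27.
Proportional shares (ignoring caps): Chaudhri 4,275.93; Sato 12,827.78; Ferraro 2,137.96; Nwosu 10,689.81; Tam 27,793.52.
Held at cap: Chaudhri ($2,650); balance $55,075 reallocated over remaining profit-interest units 25.
Remaining shares: Sato 13,218.00 → $13,225; Ferraro 2,203.00 → $2,200; Nwosu 11,015.00 → $11,025; Tam 28,639.00 → $28,650.
Rounding difference −$25 applied to Tam → $28,625.

Chaudhri: $2,650 · Sato: $13,225 · Ferraro: $2,200 · Nwosu: $11,025 · Tam: $28,625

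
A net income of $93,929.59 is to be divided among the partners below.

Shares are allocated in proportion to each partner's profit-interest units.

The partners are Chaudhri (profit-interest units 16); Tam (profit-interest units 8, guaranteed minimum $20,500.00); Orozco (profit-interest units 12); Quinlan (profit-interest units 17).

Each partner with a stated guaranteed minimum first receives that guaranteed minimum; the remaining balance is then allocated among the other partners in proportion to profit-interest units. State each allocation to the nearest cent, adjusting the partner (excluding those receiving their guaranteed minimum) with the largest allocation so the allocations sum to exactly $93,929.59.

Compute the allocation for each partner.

Guaranteed amounts: Tam $20,500.00. Residual $73,429.59.
Residual split over remaining profit-interest units 45: Chaudhri 26,108.2987 → $26,108.30; Orozco 19,581.2240 → $19,581.22; Quinlan 27,740.0673 → $27,740.07.

Chaudhri: $26,108.30 · Tam: $20,500.00 · Orozco: $19,581.22 · Quinlan: $27,740.07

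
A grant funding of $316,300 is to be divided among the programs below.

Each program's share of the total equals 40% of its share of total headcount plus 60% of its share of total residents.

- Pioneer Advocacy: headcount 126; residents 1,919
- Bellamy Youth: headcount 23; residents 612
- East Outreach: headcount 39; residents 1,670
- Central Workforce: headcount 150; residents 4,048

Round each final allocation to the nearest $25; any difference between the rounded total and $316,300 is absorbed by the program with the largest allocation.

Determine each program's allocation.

Totals — headcount 338, residents 8,249.
Blended shares (40% headcount + 60% residents): Pioneer Advocacy 0.2887; Bellamy Youth 0.0717; East Outreach 0.1676; Central Workforce 0.4720.
Pro-rata amounts: Pioneer Advocacy 91,313.59; Bellamy Youth 22,689.28; East Outreach 53,019.19; Central Workforce 149,277.94.
At nearest $25: Pioneer Advocacy $91,325; Bellamy Youth $22,700; East Outreach $53,025; Central Workforce $149,275. Sum = $316,325.
Difference $316,300 − $316,325 = −$25 applied to largest allocation (Central Workforce): Central Workforce becomes $149,250.

Pioneer Advocacy: $91,325 · Bellamy Youth: $22,700 · East Outreach: $53,025 · Central Workforce: $149,250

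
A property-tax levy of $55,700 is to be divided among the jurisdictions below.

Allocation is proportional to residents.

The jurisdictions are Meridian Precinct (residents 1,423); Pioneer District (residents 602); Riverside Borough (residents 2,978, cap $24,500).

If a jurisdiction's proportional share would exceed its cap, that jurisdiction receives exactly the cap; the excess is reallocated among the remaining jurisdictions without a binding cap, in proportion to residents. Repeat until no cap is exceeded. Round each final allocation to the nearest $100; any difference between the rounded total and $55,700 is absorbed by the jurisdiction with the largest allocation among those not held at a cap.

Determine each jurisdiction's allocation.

Residents total: 5,003.
Unconstrained shares: Meridian Precinct 15,842.71; Pioneer District 6,702.26; Riverside Borough 33,155.03.
Held at cap: Riverside Borough ($24,500); residual $31,200 reallocated over remaining residents 2,025.
Redistributed shares: Meridian Precinct 21,924.74 → $21,900; Pioneer District 9,275.26 → $9,300.

Meridian Precinct: $21,900; Pioneer District: $9,300; Riverside Borough: $24,500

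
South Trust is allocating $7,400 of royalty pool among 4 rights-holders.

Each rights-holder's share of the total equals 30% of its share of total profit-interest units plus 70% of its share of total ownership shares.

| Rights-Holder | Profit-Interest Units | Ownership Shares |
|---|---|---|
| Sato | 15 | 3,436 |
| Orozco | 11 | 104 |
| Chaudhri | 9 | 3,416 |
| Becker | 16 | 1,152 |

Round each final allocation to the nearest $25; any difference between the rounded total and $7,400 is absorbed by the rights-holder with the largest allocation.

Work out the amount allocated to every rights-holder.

Totals — profit-interest units 51, ownership shares 8,108.
Combined weights (30% profit-interest units + 70% ownership shares): Sato 0.3849; Orozco 0.0737; Chaudhri 0.3479; Becker 0.1936.
Raw shares: Sato 2,848.12; Orozco 545.27; Chaudhri 2,574.16; Becker 1,432.45.
After rounding ($25): Sato $2,850; Orozco $550; Chaudhri $2,575; Becker $1,425. Sum = $7,400.
No rounding difference to absorb.

Sato: $2,850 | Orozco: $550 | Chaudhri: $2,575 | Becker: $1,425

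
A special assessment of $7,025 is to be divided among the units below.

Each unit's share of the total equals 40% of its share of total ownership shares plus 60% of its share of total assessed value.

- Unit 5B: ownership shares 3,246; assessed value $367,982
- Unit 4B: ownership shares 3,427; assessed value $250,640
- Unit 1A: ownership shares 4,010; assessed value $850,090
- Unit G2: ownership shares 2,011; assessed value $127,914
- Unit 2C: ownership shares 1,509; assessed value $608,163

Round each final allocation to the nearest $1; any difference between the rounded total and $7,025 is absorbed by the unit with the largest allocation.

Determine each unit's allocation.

Unit 5B: $1,346 | Unit 4B: $1,157 | Unit 1A: $2,419 | Unit G2: $642 | Unit 2C: $1,461

Totals — ownership shares 14,203, assessed value 2,204,789.
Blended shares (40% ownership shares + 60% assessed value): Unit 5B 0.1916; Unit 4B 0.1647; Unit 1A 0.3443; Unit G2 0.0914; Unit 2C 0.2080.
Unrounded shares: Unit 5B 1,345.70; Unit 4B 1,157.18; Unit 1A 2,418.52; Unit G2 642.41; Unit 2C 1,461.20.
After rounding ($1): Unit 5B $1,346; Unit 4B $1,157; Unit 1A $2,419; Unit G2 $642; Unit 2C $1,461. Sum = $7,025.
No rounding difference to absorb.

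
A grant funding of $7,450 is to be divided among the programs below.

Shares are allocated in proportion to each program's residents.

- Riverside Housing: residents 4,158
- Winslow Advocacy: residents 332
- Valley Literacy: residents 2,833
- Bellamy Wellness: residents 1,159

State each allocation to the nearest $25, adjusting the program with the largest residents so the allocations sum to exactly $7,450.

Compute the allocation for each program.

Riverside Housing: $3,625; Winslow Advocacy: $300; Valley Literacy: $2,500; Bellamy Wellness: $1,025

Sum of residents: 8,482.
Proportional shares: Riverside Housing 4,158/8,482 × $7,450 = 3,652.10; Winslow Advocacy 332/8,482 × $7,450 = 291.61; Valley Literacy 2,833/8,482 × $7,450 = 2,488.31; Bellamy Wellness 1,159/8,482 × $7,450 = 1,017.99.
Rounded to nearest $25: Riverside Housing $3,650; Winslow Advocacy $300; Valley Literacy $2,500; Bellamy Wellness $1,025. Sum = $7,475.
Difference $7,450 − $7,475 = −$25 applied to largest residents (Riverside Housing): Riverside Housing becomes $3,625.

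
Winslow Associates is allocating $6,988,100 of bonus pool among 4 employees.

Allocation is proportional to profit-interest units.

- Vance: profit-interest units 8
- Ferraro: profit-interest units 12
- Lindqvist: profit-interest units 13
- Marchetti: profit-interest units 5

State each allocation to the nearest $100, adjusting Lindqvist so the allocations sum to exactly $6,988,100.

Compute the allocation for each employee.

Vance: $1,471,200 · Ferraro: $2,206,800 · Lindqvist: $2,390,600 · Marchetti: $919,500

Profit-interest units total: 38.
Pro-rata amounts: Vance 8/38 × $6,988,100 = 1,471,178.95; Ferraro 12/38 × $6,988,100 = 2,206,768.42; Lindqvist 13/38 × $6,988,100 = 2,390,665.79; Marchetti 5/38 × $6,988,100 = 919,486.84.
Rounded to nearest $100: Vance $1,471,200; Ferraro $2,206,800; Lindqvist $2,390,700; Marchetti $919,500. Sum = $6,988,200.
Difference $6,988,100 − $6,988,200 = −$100 applied to Lindqvist: Lindqvist becomes $2,390,600.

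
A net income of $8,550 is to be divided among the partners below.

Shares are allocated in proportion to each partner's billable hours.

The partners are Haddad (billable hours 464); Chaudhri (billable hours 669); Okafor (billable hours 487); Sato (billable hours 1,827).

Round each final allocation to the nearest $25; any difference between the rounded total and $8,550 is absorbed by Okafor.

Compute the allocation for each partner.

Haddad: $1,150; Chaudhri: $1,650; Okafor: $1,225; Sato: $4,525

Total billable hours = 3,447.
Raw shares: Haddad 464/3,447 × $8,550 = 1,150.91; Chaudhri 669/3,447 × $8,550 = 1,659.40; Okafor 487/3,447 × $8,550 = 1,207.96; Sato 1,827/3,447 × $8,550 = 4,531.72.
After rounding ($25): Haddad $1,150; Chaudhri $1,650; Okafor $1,200; Sato $4,525. Sum = $8,525.
Difference $8,550 − $8,525 = +$25 applied to Okafor: Okafor becomes $1,225.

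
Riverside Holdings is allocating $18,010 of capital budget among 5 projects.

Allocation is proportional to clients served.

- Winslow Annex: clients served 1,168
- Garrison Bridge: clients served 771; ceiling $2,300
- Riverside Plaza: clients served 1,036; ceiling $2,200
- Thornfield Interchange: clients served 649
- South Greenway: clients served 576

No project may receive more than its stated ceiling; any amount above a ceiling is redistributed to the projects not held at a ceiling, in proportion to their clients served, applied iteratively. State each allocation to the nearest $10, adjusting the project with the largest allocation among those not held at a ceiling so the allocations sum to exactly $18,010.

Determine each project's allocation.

Winslow Annex: $6,600 | Garrison Bridge: $2,300 | Riverside Plaza: $2,200 | Thornfield Interchange: $3,660 | South Greenway: $3,250

Sum of clients served: 4,200.
Unconstrained shares: Winslow Annex 5,008.50; Garrison Bridge 3,306.12; Riverside Plaza 4,442.47; Thornfield Interchange 2,782.97; South Greenway 2,469.94.
Cap binds for Garrison Bridge ($2,300), Riverside Plaza ($2,200); remaining pool $13,510 reallocated over remaining clients served 2,393.
Redistributed shares: Winslow Annex 6,594.10 → $6,590; Thornfield Interchange 3,664.02 → $3,660; South Greenway 3,251.88 → $3,250.
Rounding difference +$10 applied to Winslow Annex → $6,600.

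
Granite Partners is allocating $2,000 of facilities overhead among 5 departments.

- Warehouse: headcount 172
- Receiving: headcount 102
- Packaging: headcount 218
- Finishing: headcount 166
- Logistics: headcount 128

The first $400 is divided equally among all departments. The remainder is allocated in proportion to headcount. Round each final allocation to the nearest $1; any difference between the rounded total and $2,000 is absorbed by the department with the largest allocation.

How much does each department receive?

$400 shared equally gives $80 per department.
Remainder $1,600 by headcount (total 786): Warehouse 350.13 → $350; Receiving 207.63 → $208; Packaging 443.77 → $444; Finishing 337.91 → $338; Logistics 260.56 → $261.
Rounding difference −$1 on remainder applied to Packaging.
Totals: Warehouse $80 + $350 = $430; Receiving $80 + $208 = $288; Packaging $80 + $443 = $523; Finishing $80 + $338 = $418; Logistics $80 + $261 = $341.

Warehouse: $430 | Receiving: $288 | Packaging: $523 | Finishing: $418 | Logistics: $341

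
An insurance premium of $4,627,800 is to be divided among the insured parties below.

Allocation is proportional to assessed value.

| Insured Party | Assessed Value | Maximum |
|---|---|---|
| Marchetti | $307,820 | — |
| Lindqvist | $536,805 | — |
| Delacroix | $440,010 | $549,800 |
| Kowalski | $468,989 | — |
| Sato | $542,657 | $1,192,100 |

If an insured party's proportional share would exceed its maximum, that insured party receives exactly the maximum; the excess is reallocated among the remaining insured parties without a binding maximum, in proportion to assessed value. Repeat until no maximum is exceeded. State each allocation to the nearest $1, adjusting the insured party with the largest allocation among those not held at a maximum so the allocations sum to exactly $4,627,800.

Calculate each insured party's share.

Sum of assessed value: 2,296,281.
Unconstrained shares: Marchetti 620,363.71; Lindqvist 1,081,847.64; Delacroix 886,772.25; Kowalski 945,174.96; Sato 1,093,641.44.
Capped: Delacroix ($549,800); balance $4,078,000 reallocated over remaining assessed value 1,856,271.
Capped: Sato ($1,192,100); balance $2,885,900 reallocated over remaining assessed value 1,313,614.
Shares after redistribution: Marchetti 676,254.77 → $676,255; Lindqvist 1,179,315.65 → $1,179,316; Kowalski 1,030,329.58 → $1,030,330.
Rounding difference −$1 applied to Lindqvist → $1,179,315.

Marchetti: $676,255 · Lindqvist: $1,179,315 · Delacroix: $549,800 · Kowalski: $1,030,330 · Sato: $1,192,100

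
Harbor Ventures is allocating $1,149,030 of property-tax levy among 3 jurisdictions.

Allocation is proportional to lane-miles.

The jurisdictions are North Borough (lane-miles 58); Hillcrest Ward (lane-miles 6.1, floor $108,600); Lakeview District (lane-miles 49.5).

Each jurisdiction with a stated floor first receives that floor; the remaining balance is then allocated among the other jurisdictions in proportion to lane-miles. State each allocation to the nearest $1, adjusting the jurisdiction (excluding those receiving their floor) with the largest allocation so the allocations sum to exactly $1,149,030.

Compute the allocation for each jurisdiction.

North Borough: $561,348 · Hillcrest Ward: $108,600 · Lakeview District: $479,082

Guaranteed amounts: Hillcrest Ward $108,600. Residual $1,040,430.
Residual split over remaining lane-miles 107.5: North Borough 561,348.28 → $561,348; Lakeview District 479,081.72 → $479,082.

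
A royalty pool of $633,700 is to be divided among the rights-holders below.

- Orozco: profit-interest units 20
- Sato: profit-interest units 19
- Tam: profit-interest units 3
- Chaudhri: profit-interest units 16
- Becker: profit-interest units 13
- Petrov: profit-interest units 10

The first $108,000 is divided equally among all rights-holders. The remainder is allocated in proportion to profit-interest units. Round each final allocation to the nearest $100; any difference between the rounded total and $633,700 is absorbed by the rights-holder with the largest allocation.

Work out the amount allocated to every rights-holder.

Equal tier: $108,000 ÷ 6 = $18,000 apiece.
Remainder $525,700 by profit-interest units (total 81): Orozco 129,802.47 → $129,800; Sato 123,312.35 → $123,300; Tam 19,470.37 → $19,500; Chaudhri 103,841.98 → $103,800; Becker 84,371.60 → $84,400; Petrov 64,901.23 → $64,900.
Totals: Orozco $18,000 + $129,800 = $147,800; Sato $18,000 + $123,300 = $141,300; Tam $18,000 + $19,500 = $37,500; Chaudhri $18,000 + $103,800 = $121,800; Becker $18,000 + $84,400 = $102,400; Petrov $18,000 + $64,900 = $82,900.

Orozco: $147,800 | Sato: $141,300 | Tam: $37,500 | Chaudhri: $121,800 | Becker: $102,400 | Petrov: $82,900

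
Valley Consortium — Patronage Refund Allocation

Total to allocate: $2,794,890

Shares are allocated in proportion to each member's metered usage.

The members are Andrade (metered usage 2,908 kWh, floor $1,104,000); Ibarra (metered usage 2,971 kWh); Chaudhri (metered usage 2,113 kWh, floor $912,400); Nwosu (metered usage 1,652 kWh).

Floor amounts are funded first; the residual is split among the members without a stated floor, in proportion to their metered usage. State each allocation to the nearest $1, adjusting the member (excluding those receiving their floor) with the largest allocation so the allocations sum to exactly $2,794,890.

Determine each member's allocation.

Guaranteed amounts: Andrade $1,104,000; Chaudhri $912,400. Remaining pool $778,490.
Remaining pool split over remaining metered usage 4,623: Ibarra 500,301.49 → $500,301; Nwosu 278,188.51 → $278,189.

Andrade: $1,104,000 · Ibarra: $500,301 · Chaudhri: $912,400 · Nwosu: $278,189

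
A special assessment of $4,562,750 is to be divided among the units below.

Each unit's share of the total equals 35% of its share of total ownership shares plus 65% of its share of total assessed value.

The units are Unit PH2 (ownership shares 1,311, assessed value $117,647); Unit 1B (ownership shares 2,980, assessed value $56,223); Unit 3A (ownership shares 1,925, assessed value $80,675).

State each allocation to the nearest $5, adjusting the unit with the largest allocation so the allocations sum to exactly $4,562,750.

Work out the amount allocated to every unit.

Unit PH2: $1,707,555 · Unit 1B: $1,420,670 · Unit 3A: $1,434,525

Ownership shares total 6,216; assessed value total 254,545.
Combined weights (35% ownership shares + 65% assessed value): Unit PH2 0.3742; Unit 1B 0.3114; Unit 3A 0.3144.
Pro-rata amounts: Unit PH2 1,707,554.99; Unit 1B 1,420,669.23; Unit 3A 1,434,525.78.
At nearest $5: Unit PH2 $1,707,555; Unit 1B $1,420,670; Unit 3A $1,434,525. Sum = $4,562,750.
No rounding difference to absorb.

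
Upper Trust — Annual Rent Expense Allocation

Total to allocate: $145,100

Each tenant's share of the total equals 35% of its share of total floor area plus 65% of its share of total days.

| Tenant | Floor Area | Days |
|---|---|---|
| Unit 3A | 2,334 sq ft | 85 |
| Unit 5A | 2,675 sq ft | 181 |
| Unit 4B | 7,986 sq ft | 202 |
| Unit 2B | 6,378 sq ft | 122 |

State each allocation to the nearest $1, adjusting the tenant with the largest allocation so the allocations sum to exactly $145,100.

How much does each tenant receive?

Unit 3A: $19,706 | Unit 5A: $35,946 | Unit 4B: $53,226 | Unit 2B: $36,222

Totals — floor area 19,373, days 590.
Combined weights (35% floor area + 65% days): Unit 3A 0.1358; Unit 5A 0.2477; Unit 4B 0.3668; Unit 2B 0.2496.
Unrounded shares: Unit 3A 19,706.18; Unit 5A 35,946.25; Unit 4B 53,225.65; Unit 2B 36,221.92.
At nearest $1: Unit 3A $19,706; Unit 5A $35,946; Unit 4B $53,226; Unit 2B $36,222. Sum = $145,100.
No rounding difference to absorb.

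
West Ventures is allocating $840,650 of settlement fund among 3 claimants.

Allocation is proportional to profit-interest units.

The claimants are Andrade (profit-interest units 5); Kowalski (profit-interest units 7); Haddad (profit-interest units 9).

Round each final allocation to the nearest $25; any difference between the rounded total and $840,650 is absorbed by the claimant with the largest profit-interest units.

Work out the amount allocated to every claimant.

Andrade: $200,150; Kowalski: $280,225; Haddad: $360,275

Sum of profit-interest units: 5 + 7 + 9 = 21.
Raw shares: Andrade 200,154.76; Kowalski 280,216.67; Haddad 360,278.57.
After rounding ($25): Andrade $200,150; Kowalski $280,225; Haddad $360,275. Sum = $840,650.
Sum already equals the total — no adjustment.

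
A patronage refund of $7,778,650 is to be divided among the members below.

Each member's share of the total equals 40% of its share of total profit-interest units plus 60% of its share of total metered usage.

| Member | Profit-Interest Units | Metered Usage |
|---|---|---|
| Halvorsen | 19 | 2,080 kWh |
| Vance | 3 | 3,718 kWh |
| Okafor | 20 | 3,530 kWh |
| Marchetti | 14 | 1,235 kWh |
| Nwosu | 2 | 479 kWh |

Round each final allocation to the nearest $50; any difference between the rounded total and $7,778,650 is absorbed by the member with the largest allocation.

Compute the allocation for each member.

Totals — profit-interest units 58, metered usage 11,042.
Blended shares (40% profit-interest units + 60% metered usage): Halvorsen 0.2441; Vance 0.2227; Okafor 0.3297; Marchetti 0.1637; Nwosu 0.0398.
Proportional shares: Halvorsen 1,898,437.76; Vance 1,732,447.50; Okafor 2,564,964.04; Marchetti 1,273,047.11; Nwosu 309,753.60.
Rounded to nearest $50: Halvorsen $1,898,450; Vance $1,732,450; Okafor $2,564,950; Marchetti $1,273,050; Nwosu $309,750. Sum = $7,778,650.
No rounding difference to absorb.

Halvorsen: $1,898,450; Vance: $1,732,450; Okafor: $2,564,950; Marchetti: $1,273,050; Nwosu: $309,750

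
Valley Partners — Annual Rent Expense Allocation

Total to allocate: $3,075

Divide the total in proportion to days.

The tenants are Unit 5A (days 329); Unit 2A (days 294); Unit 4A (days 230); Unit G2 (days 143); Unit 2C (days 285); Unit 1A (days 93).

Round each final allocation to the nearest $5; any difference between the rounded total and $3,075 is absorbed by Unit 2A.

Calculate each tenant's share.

Days total: 1,374.
Raw shares: Unit 5A 329/1,374 × $3,075 = 736.30; Unit 2A 294/1,374 × $3,075 = 657.97; Unit 4A 230/1,374 × $3,075 = 514.74; Unit G2 143/1,374 × $3,075 = 320.03; Unit 2C 285/1,374 × $3,075 = 637.83; Unit 1A 93/1,374 × $3,075 = 208.13.
After rounding ($5): Unit 5A $735; Unit 2A $660; Unit 4A $515; Unit G2 $320; Unit 2C $640; Unit 1A $210. Sum = $3,080.
Difference $3,075 − $3,080 = −$5 applied to Unit 2A: Unit 2A becomes $655.

Unit 5A: $735; Unit 2A: $655; Unit 4A: $515; Unit G2: $320; Unit 2C: $640; Unit 1A: $210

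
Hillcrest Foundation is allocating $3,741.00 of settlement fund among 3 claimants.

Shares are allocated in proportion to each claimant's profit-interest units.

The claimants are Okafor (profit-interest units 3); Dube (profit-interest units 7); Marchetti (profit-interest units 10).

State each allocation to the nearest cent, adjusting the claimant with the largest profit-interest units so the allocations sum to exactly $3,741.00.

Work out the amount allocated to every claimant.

Profit-interest units total: 3 + 7 + 10 = 20.
Pro-rata amounts: Okafor 561.1500; Dube 1,309.3500; Marchetti 1,870.5000.
After rounding (cent): Okafor $561.15; Dube $1,309.35; Marchetti $1,870.50. Sum = $3,741.00.
Sum already equals the total — no adjustment.

Okafor: $561.15 · Dube: $1,309.35 · Marchetti: $1,870.50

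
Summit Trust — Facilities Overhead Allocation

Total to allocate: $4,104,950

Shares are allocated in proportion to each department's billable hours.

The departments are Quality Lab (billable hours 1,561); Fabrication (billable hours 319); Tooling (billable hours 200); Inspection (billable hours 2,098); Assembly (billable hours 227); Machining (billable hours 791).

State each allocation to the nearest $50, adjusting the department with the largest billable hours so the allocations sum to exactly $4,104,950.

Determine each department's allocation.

Quality Lab: $1,233,200 | Fabrication: $252,000 | Tooling: $158,000 | Inspection: $1,657,500 | Assembly: $179,350 | Machining: $624,900

Sum of billable hours: 1,561 + 319 + 200 + 2,098 + 227 + 791 = 5,196.
Raw shares: Quality Lab 1,233,223.05; Fabrication 252,016.75; Tooling 158,004.23; Inspection 1,657,464.41; Assembly 179,334.81; Machining 624,906.75.
After rounding ($50): Quality Lab $1,233,200; Fabrication $252,000; Tooling $158,000; Inspection $1,657,450; Assembly $179,350; Machining $624,900. Sum = $4,104,900.
Difference $4,104,950 − $4,104,900 = +$50 applied to largest billable hours (Inspection): Inspection becomes $1,657,500.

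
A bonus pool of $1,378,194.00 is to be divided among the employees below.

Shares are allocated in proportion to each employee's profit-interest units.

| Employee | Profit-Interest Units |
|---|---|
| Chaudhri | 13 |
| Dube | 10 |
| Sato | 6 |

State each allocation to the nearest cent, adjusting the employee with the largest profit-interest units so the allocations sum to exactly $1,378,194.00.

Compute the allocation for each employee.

Chaudhri: $617,811.10 · Dube: $475,239.31 · Sato: $285,143.59

Total profit-interest units = 13 + 10 + 6 = 29.
Pro-rata amounts: Chaudhri 617,811.1034; Dube 475,239.3103; Sato 285,143.5862.
After rounding (cent): Chaudhri $617,811.10; Dube $475,239.31; Sato $285,143.59. Sum = $1,378,194.00.
Rounded total matches; no reconciliation needed.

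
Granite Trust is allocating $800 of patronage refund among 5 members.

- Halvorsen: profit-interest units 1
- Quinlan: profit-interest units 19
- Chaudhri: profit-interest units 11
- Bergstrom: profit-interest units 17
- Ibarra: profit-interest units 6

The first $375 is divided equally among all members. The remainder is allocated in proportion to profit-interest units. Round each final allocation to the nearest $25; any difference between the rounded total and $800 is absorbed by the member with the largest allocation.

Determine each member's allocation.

Halvorsen: $75; Quinlan: $250; Chaudhri: $150; Bergstrom: $200; Ibarra: $125

Equal tier: $375 ÷ 5 = $75 apiece.
Remainder $425 by profit-interest units (total 54): Halvorsen 7.87 → $0; Quinlan 149.54 → $150; Chaudhri 86.57 → $75; Bergstrom 133.80 → $125; Ibarra 47.22 → $50.
Rounding difference +$25 on remainder applied to Quinlan.
Totals: Halvorsen $75 + $0 = $75; Quinlan $75 + $175 = $250; Chaudhri $75 + $75 = $150; Bergstrom $75 + $125 = $200; Ibarra $75 + $50 = $125.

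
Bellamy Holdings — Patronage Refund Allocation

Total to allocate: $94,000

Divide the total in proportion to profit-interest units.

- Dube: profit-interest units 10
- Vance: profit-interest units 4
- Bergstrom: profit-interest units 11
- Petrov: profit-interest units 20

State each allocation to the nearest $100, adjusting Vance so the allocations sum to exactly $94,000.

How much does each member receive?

Sum of profit-interest units: 45.
Raw shares: Dube 10/45 × $94,000 = 20,888.89; Vance 4/45 × $94,000 = 8,355.56; Bergstrom 11/45 × $94,000 = 22,977.78; Petrov 20/45 × $94,000 = 41,777.78.
After rounding ($100): Dube $20,900; Vance $8,400; Bergstrom $23,000; Petrov $41,800. Sum = $94,100.
Difference $94,000 − $94,100 = −$100 applied to Vance: Vance becomes $8,300.

Dube: $20,900 · Vance: $8,300 · Bergstrom: $23,000 · Petrov: $41,800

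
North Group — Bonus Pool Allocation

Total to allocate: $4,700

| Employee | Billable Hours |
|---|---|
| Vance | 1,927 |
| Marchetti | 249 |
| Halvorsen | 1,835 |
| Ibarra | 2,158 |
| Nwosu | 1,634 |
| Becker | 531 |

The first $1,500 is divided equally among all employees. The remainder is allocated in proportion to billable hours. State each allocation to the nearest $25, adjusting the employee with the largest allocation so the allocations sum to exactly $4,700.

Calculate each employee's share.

Vance: $1,000; Marchetti: $350; Halvorsen: $950; Ibarra: $1,075; Nwosu: $875; Becker: $450

First tranche $1,500 split equally: $250 each.
Remainder $3,200 by billable hours (total 8,334): Vance 739.91 → $750; Marchetti 95.61 → $100; Halvorsen 704.58 → $700; Ibarra 828.61 → $825; Nwosu 627.41 → $625; Becker 203.89 → $200.
Totals: Vance $250 + $750 = $1,000; Marchetti $250 + $100 = $350; Halvorsen $250 + $700 = $950; Ibarra $250 + $825 = $1,075; Nwosu $250 + $625 = $875; Becker $250 + $200 = $450.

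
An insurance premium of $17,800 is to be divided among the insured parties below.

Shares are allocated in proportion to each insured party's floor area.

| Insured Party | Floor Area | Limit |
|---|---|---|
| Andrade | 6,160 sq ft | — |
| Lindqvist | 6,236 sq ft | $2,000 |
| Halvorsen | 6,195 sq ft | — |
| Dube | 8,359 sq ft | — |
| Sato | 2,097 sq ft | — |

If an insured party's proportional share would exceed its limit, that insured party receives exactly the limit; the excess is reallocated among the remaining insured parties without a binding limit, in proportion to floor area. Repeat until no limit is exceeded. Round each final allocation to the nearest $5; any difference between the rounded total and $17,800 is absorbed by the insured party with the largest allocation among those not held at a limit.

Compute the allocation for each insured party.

Total floor area = 29,047.
Pro-rata shares before constraints: Andrade 3,774.85; Lindqvist 3,821.42; Halvorsen 3,796.30; Dube 5,122.39; Sato 1,285.04.
Cap binds for Lindqvist ($2,000); residual $15,800 reallocated over remaining floor area 22,811.
Remaining shares: Andrade 4,266.71 → $4,265; Halvorsen 4,290.96 → $4,290; Dube 5,789.85 → $5,790; Sato 1,452.48 → $1,450.
Rounding difference +$5 applied to Dube → $5,795.

Andrade: $4,265 | Lindqvist: $2,000 | Halvorsen: $4,290 | Dube: $5,795 | Sato: $1,450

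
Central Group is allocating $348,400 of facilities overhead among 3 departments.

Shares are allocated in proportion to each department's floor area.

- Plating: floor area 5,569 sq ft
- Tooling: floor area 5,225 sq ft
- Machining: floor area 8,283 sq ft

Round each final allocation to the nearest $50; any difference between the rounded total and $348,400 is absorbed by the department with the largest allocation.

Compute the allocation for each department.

Plating: $101,700; Tooling: $95,400; Machining: $151,300

Total floor area = 19,077.
Unrounded shares: Plating 5,569/19,077 × $348,400 = 101,705.70; Tooling 5,225/19,077 × $348,400 = 95,423.28; Machining 8,283/19,077 × $348,400 = 151,271.02.
At nearest $50: Plating $101,700; Tooling $95,400; Machining $151,250. Sum = $348,350.
Difference $348,400 − $348,350 = +$50 applied to largest allocation (Machining): Machining becomes $151,300.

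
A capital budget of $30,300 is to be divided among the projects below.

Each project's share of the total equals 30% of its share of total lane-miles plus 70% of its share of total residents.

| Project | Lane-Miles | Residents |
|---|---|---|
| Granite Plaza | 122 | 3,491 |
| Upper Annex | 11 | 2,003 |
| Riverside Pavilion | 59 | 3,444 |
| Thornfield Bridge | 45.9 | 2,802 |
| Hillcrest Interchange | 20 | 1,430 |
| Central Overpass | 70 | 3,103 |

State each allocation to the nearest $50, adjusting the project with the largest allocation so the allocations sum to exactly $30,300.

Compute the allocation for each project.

Granite Plaza: $8,000 | Upper Annex: $2,900 | Riverside Pavilion: $6,100 | Thornfield Bridge: $4,900 | Hillcrest Interchange: $2,400 | Central Overpass: $6,000

Totals — lane-miles 327.9, residents 16,273.
Combined weights (30% lane-miles + 70% residents): Granite Plaza 0.2618; Upper Annex 0.0962; Riverside Pavilion 0.2021; Thornfield Bridge 0.1625; Hillcrest Interchange 0.0798; Central Overpass 0.1975.
Raw shares: Granite Plaza 7,932.19; Upper Annex 2,915.62; Riverside Pavilion 6,124.45; Thornfield Bridge 4,924.52; Hillcrest Interchange 2,418.28; Central Overpass 5,984.94.
At nearest $50: Granite Plaza $7,950; Upper Annex $2,900; Riverside Pavilion $6,100; Thornfield Bridge $4,900; Hillcrest Interchange $2,400; Central Overpass $6,000. Sum = $30,250.
Difference $30,300 − $30,250 = +$50 applied to largest allocation (Granite Plaza): Granite Plaza becomes $8,000.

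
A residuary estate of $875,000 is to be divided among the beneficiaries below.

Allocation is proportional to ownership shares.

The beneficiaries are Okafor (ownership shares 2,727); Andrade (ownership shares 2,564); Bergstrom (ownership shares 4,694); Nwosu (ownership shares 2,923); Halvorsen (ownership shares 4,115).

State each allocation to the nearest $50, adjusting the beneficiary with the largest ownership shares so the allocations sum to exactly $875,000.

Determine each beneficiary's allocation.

Okafor: $140,150; Andrade: $131,800; Bergstrom: $241,300; Nwosu: $150,250; Halvorsen: $211,500

Combined ownership shares = 2,727 + 2,564 + 4,694 + 2,923 + 4,115 = 17,023.
Unrounded shares: Okafor 140,170.65; Andrade 131,792.28; Bergstrom 241,276.51; Nwosu 150,245.26; Halvorsen 211,515.30.
After rounding ($50): Okafor $140,150; Andrade $131,800; Bergstrom $241,300; Nwosu $150,250; Halvorsen $211,500. Sum = $875,000.
Rounded total matches; no reconciliation needed.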